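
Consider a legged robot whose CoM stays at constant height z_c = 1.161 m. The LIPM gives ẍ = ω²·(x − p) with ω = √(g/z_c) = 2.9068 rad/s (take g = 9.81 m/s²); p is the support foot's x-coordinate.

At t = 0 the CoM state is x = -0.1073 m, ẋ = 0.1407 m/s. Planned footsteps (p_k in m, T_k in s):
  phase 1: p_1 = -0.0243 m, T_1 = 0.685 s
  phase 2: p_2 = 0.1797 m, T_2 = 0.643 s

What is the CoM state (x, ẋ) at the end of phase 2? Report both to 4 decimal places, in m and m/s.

x = -1.3199, ẋ = -4.2594

phase 1: p=-0.0243, T=0.685, ωT=1.991158, cosh=3.730274, sinh=3.593736; start (x,ẋ)=(-0.107300, 0.140700) → end (x,ẋ)=(-0.159962, -0.342191)
phase 2: p=0.1797, T=0.643, ωT=1.869072, cosh=3.318274, sinh=3.164007; start (x,ẋ)=(-0.159962, -0.342191) → end (x,ẋ)=(-1.319863, -4.259405)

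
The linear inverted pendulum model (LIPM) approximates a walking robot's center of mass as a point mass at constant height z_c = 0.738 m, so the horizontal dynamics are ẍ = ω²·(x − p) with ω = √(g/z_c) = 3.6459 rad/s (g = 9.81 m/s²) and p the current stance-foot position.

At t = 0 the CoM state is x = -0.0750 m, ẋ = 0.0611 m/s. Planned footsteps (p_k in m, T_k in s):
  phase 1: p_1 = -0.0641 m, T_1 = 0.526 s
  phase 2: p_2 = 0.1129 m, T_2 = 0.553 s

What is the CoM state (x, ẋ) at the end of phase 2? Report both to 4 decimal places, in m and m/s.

x = -0.4140, ẋ = -1.8333

phase 1: p=-0.0641, T=0.526, ωT=1.917743, cosh=3.476261, sinh=3.329323; start (x,ẋ)=(-0.075000, 0.061100) → end (x,ẋ)=(-0.046197, 0.080091)
phase 2: p=0.1129, T=0.553, ωT=2.016183, cosh=3.821383, sinh=3.688220; start (x,ẋ)=(-0.046197, 0.080091) → end (x,ẋ)=(-0.414048, -1.833294)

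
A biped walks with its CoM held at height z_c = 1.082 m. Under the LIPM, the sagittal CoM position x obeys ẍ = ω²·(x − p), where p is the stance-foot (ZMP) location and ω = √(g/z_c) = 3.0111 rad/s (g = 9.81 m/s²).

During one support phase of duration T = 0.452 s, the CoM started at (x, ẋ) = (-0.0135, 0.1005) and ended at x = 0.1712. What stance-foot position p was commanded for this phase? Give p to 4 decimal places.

p = -0.1284

ωT = 3.0111·0.452 = 1.361017; cosh(ωT) = 2.078279, sinh(ωT) = 1.821879
x(T) = p + (x₀−p)·cosh(ωT) + (ẋ₀/ω)·sinh(ωT) ⇒ p·(1 − cosh) = x(T) − x₀·cosh − (ẋ₀/ω)·sinh
numerator   = 0.1712 − (-0.0135)·2.078279 − (0.1005/3.0111)·1.821879 = 0.138449
denominator = 1 − 2.078279 = -1.078279
p = 0.138449 / -1.078279 = -0.1284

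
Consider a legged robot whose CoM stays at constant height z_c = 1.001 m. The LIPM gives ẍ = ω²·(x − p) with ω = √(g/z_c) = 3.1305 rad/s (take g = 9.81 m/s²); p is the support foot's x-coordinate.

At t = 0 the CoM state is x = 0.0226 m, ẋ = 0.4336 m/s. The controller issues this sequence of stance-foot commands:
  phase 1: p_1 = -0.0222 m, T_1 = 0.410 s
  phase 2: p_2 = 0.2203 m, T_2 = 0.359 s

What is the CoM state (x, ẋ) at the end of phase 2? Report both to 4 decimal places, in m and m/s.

phase 1: p=-0.0222, T=0.410, ωT=1.283505, cosh=1.943166, sinh=1.666102; start (x,ẋ)=(0.022600, 0.433600) → end (x,ẋ)=(0.295623, 1.076222)
phase 2: p=0.2203, T=0.359, ωT=1.123849, cosh=1.700851, sinh=1.375824; start (x,ẋ)=(0.295623, 1.076222) → end (x,ẋ)=(0.821402, 2.154908)

x = 0.8214, ẋ = 2.1549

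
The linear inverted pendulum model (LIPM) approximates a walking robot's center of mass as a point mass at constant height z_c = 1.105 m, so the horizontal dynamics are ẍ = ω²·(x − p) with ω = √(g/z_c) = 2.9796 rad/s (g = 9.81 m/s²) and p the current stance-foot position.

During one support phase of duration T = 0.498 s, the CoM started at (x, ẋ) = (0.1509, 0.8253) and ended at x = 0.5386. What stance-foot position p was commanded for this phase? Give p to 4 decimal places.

ωT = 2.9796·0.498 = 1.483841; cosh(ωT) = 2.318308, sinh(ωT) = 2.091543
x(T) = p + (x₀−p)·cosh(ωT) + (ẋ₀/ω)·sinh(ωT) ⇒ p·(1 − cosh) = x(T) − x₀·cosh − (ẋ₀/ω)·sinh
numerator   = 0.5386 − (0.1509)·2.318308 − (0.8253/2.9796)·2.091543 = -0.390555
denominator = 1 − 2.318308 = -1.318308
p = -0.390555 / -1.318308 = 0.2963

p = 0.2963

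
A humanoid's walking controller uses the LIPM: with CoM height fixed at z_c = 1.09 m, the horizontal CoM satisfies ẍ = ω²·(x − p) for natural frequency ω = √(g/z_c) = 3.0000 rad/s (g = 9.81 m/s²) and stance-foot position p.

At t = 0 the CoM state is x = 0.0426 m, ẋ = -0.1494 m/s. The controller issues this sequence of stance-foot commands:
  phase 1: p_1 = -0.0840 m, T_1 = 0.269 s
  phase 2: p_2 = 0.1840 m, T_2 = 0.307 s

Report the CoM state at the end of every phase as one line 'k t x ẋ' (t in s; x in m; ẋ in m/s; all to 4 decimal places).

phase 1: p=-0.0840, T=0.269, ωT=0.807000, cosh=1.343685, sinh=0.897490; start (x,ẋ)=(0.042600, -0.149400) → end (x,ẋ)=(0.041415, 0.140120)
phase 2: p=0.1840, T=0.307, ωT=0.921000, cosh=1.454961, sinh=1.056840; start (x,ẋ)=(0.041415, 0.140120) → end (x,ẋ)=(0.025907, -0.248198)

1 0.2690 0.0414 0.1401
2 0.5760 0.0259 -0.2482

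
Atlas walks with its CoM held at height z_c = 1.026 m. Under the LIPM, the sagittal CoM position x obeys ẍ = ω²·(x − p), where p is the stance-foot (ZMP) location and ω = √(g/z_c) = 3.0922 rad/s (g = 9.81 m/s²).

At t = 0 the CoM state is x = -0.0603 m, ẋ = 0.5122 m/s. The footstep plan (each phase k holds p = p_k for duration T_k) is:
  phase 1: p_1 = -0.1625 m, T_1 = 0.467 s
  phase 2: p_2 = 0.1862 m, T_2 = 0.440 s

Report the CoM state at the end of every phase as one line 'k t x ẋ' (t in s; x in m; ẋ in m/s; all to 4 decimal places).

phase 1: p=-0.1625, T=0.467, ωT=1.444057, cosh=2.236912, sinh=2.000944; start (x,ẋ)=(-0.060300, 0.512200) → end (x,ẋ)=(0.397554, 1.778090)
phase 2: p=0.1862, T=0.440, ωT=1.360568, cosh=2.077461, sinh=1.820946; start (x,ẋ)=(0.397554, 1.778090) → end (x,ẋ)=(1.672368, 4.883990)

1 0.4670 0.3976 1.7781
2 0.9070 1.6724 4.8840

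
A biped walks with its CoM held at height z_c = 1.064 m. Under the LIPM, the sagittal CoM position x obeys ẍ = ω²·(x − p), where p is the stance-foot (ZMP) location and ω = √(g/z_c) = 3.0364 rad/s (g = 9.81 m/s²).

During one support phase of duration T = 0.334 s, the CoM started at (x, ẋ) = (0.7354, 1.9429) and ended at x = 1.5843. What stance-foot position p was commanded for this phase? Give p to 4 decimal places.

ωT = 3.0364·0.334 = 1.014158; cosh(ωT) = 1.559874, sinh(ωT) = 1.197166
x(T) = p + (x₀−p)·cosh(ωT) + (ẋ₀/ω)·sinh(ωT) ⇒ p·(1 − cosh) = x(T) − x₀·cosh − (ẋ₀/ω)·sinh
numerator   = 1.5843 − (0.7354)·1.559874 − (1.9429/3.0364)·1.197166 = -0.328861
denominator = 1 − 1.559874 = -0.559874
p = -0.328861 / -0.559874 = 0.5874

p = 0.5874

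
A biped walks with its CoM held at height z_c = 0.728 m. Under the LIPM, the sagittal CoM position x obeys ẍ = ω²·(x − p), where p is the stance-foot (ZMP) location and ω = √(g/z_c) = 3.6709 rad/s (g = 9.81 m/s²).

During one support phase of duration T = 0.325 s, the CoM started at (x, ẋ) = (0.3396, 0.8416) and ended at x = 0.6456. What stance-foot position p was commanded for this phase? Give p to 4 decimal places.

p = 0.3861

ωT = 3.6709·0.325 = 1.193043; cosh(ωT) = 1.800197, sinh(ωT) = 1.496900
x(T) = p + (x₀−p)·cosh(ωT) + (ẋ₀/ω)·sinh(ωT) ⇒ p·(1 − cosh) = x(T) − x₀·cosh − (ẋ₀/ω)·sinh
numerator   = 0.6456 − (0.3396)·1.800197 − (0.8416/3.6709)·1.496900 = -0.308930
denominator = 1 − 1.800197 = -0.800197
p = -0.308930 / -0.800197 = 0.3861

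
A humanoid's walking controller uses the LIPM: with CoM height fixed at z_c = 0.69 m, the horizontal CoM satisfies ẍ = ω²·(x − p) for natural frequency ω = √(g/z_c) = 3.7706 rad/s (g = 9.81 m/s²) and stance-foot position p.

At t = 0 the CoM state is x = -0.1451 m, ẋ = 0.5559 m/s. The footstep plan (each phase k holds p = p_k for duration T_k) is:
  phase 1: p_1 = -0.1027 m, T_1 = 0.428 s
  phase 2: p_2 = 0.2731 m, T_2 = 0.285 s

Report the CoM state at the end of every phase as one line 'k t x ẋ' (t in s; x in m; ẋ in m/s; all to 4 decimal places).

phase 1: p=-0.1027, T=0.428, ωT=1.613817, cosh=2.610534, sinh=2.411408; start (x,ẋ)=(-0.145100, 0.555900) → end (x,ẋ)=(0.142128, 1.065676)
phase 2: p=0.2731, T=0.285, ωT=1.074621, cosh=1.635155, sinh=1.293728; start (x,ẋ)=(0.142128, 1.065676) → end (x,ẋ)=(0.424583, 1.103644)

1 0.4280 0.1421 1.0657
2 0.7130 0.4246 1.1036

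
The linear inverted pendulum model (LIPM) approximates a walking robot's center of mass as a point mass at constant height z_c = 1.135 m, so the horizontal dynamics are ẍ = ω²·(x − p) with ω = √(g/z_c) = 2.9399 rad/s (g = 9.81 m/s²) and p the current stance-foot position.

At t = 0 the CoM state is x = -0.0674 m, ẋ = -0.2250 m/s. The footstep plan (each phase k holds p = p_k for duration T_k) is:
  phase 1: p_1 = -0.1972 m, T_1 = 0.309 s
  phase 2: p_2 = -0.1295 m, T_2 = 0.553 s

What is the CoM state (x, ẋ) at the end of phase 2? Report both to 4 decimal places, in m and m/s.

x = 0.0357, ẋ = 0.4768

phase 1: p=-0.1972, T=0.309, ωT=0.908429, cosh=1.441790, sinh=1.038633; start (x,ẋ)=(-0.067400, -0.225000) → end (x,ẋ)=(-0.089546, 0.071939)
phase 2: p=-0.1295, T=0.553, ωT=1.625765, cosh=2.639533, sinh=2.442771; start (x,ẋ)=(-0.089546, 0.071939) → end (x,ẋ)=(0.035735, 0.476817)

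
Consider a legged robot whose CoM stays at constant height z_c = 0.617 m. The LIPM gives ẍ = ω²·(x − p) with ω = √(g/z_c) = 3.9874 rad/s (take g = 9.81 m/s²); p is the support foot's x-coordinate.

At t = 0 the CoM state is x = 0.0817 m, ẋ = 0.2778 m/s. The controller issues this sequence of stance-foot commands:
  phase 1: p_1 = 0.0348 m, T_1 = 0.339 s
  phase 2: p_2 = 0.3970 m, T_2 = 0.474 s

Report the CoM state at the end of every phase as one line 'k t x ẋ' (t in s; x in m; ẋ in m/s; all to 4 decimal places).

1 0.3390 0.2571 0.9098
2 0.8130 0.6612 1.2753

phase 1: p=0.0348, T=0.339, ωT=1.351729, cosh=2.061446, sinh=1.802653; start (x,ẋ)=(0.081700, 0.277800) → end (x,ẋ)=(0.257072, 0.909782)
phase 2: p=0.3970, T=0.474, ωT=1.890028, cosh=3.385310, sinh=3.234242; start (x,ẋ)=(0.257072, 0.909782) → end (x,ẋ)=(0.661238, 1.275349)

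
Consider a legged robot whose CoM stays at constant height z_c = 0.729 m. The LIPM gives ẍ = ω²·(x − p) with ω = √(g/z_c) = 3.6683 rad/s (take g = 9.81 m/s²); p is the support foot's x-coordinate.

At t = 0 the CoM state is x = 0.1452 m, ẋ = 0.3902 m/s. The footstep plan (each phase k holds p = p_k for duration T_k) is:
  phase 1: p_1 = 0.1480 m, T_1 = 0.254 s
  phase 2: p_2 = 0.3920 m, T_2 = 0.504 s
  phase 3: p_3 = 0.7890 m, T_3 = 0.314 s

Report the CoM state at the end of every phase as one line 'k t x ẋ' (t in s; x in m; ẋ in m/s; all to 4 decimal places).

phase 1: p=0.1480, T=0.254, ωT=0.931748, cosh=1.466404, sinh=1.072540; start (x,ẋ)=(0.145200, 0.390200) → end (x,ẋ)=(0.257981, 0.561175)
phase 2: p=0.3920, T=0.504, ωT=1.848823, cosh=3.254881, sinh=3.097459; start (x,ẋ)=(0.257981, 0.561175) → end (x,ẋ)=(0.429632, 0.303778)
phase 3: p=0.7890, T=0.314, ωT=1.151846, cosh=1.740041, sinh=1.423988; start (x,ẋ)=(0.429632, 0.303778) → end (x,ẋ)=(0.281607, -1.348617)

1 0.2540 0.2580 0.5612
2 0.7580 0.4296 0.3038
3 1.0720 0.2816 -1.3486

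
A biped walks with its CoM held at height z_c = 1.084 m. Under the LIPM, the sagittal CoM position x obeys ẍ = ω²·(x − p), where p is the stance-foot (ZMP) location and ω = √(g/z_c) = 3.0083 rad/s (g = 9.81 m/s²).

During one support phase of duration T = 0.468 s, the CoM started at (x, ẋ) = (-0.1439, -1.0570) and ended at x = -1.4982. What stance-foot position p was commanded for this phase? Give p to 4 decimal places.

ωT = 3.0083·0.468 = 1.407884; cosh(ωT) = 2.165980, sinh(ωT) = 1.921319
x(T) = p + (x₀−p)·cosh(ωT) + (ẋ₀/ω)·sinh(ωT) ⇒ p·(1 − cosh) = x(T) − x₀·cosh − (ẋ₀/ω)·sinh
numerator   = -1.4982 − (-0.1439)·2.165980 − (-1.0570/3.0083)·1.921319 = -0.511438
denominator = 1 − 2.165980 = -1.165980
p = -0.511438 / -1.165980 = 0.4386

p = 0.4386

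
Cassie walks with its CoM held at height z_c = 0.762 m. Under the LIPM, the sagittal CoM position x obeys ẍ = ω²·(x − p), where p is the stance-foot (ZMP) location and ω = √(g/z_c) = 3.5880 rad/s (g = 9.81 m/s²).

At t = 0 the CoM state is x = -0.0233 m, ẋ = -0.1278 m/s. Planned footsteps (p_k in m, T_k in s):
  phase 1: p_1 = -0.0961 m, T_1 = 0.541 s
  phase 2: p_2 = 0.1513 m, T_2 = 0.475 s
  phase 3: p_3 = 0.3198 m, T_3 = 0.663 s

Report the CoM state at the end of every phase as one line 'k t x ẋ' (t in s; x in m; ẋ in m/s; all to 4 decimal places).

phase 1: p=-0.0961, T=0.541, ωT=1.941108, cosh=3.555005, sinh=3.411460; start (x,ẋ)=(-0.023300, -0.127800) → end (x,ẋ)=(0.041192, 0.436766)
phase 2: p=0.1513, T=0.475, ωT=1.704300, cosh=2.839718, sinh=2.657818; start (x,ẋ)=(0.041192, 0.436766) → end (x,ẋ)=(0.162161, 0.190278)
phase 3: p=0.3198, T=0.663, ωT=2.378844, cosh=5.442539, sinh=5.349881; start (x,ẋ)=(0.162161, 0.190278) → end (x,ẋ)=(-0.254444, -1.990347)

1 0.5410 0.0412 0.4368
2 1.0160 0.1622 0.1903
3 1.6790 -0.2544 -1.9903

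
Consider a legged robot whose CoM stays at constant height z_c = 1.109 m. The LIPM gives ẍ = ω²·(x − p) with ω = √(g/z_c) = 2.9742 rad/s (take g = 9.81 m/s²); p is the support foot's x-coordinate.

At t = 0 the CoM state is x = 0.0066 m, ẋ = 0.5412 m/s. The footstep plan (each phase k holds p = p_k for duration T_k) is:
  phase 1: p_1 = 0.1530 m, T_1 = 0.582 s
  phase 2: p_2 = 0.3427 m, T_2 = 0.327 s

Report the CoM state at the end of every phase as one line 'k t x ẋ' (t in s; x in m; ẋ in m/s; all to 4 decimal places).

1 0.5820 0.2243 0.3851
2 0.9090 0.3105 0.1831

phase 1: p=0.1530, T=0.582, ωT=1.730984, cosh=2.911660, sinh=2.734550; start (x,ẋ)=(0.006600, 0.541200) → end (x,ẋ)=(0.224325, 0.385105)
phase 2: p=0.3427, T=0.327, ωT=0.972563, cosh=1.511414, sinh=1.133301; start (x,ẋ)=(0.224325, 0.385105) → end (x,ẋ)=(0.310528, 0.183050)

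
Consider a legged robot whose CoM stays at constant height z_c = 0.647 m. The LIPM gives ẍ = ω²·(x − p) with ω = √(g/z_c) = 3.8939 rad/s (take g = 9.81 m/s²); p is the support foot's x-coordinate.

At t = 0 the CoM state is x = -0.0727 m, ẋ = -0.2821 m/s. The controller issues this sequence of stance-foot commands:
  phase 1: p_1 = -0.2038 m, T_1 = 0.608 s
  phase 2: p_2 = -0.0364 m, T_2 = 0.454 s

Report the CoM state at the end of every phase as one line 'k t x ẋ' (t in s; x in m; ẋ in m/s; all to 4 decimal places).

phase 1: p=-0.2038, T=0.608, ωT=2.367491, cosh=5.382152, sinh=5.288436; start (x,ẋ)=(-0.072700, -0.282100) → end (x,ẋ)=(0.118671, 1.181390)
phase 2: p=-0.0364, T=0.454, ωT=1.767831, cosh=3.014417, sinh=2.843714; start (x,ẋ)=(0.118671, 1.181390) → end (x,ẋ)=(1.293817, 5.278322)

1 0.6080 0.1187 1.1814
2 1.0620 1.2938 5.2783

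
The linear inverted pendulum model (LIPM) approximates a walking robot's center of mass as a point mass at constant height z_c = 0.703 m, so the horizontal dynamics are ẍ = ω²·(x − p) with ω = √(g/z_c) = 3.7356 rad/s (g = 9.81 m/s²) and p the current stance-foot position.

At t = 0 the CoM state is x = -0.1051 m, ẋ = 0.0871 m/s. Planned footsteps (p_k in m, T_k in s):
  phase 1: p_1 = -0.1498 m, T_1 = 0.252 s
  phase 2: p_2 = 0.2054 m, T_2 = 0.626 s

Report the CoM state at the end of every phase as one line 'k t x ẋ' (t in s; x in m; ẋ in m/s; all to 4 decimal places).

phase 1: p=-0.1498, T=0.252, ωT=0.941371, cosh=1.476793, sinh=1.086701; start (x,ẋ)=(-0.105100, 0.087100) → end (x,ẋ)=(-0.058450, 0.310087)
phase 2: p=0.2054, T=0.626, ωT=2.338486, cosh=5.231000, sinh=5.134527; start (x,ẋ)=(-0.058450, 0.310087) → end (x,ẋ)=(-0.748587, -3.438710)

1 0.2520 -0.0584 0.3101
2 0.8780 -0.7486 -3.4387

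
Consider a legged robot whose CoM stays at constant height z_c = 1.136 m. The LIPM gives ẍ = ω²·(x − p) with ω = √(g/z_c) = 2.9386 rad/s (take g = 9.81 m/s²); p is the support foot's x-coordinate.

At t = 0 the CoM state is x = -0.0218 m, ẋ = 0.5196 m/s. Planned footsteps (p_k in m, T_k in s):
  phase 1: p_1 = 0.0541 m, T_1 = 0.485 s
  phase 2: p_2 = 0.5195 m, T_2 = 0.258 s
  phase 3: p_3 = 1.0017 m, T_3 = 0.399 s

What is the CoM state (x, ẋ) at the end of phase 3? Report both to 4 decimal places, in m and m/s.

x = -0.0474, ẋ = -2.4199

phase 1: p=0.0541, T=0.485, ωT=1.425221, cosh=2.199616, sinh=1.959161; start (x,ẋ)=(-0.021800, 0.519600) → end (x,ẋ)=(0.233566, 0.705950)
phase 2: p=0.5195, T=0.258, ωT=0.758159, cosh=1.301436, sinh=0.832907; start (x,ẋ)=(0.233566, 0.705950) → end (x,ẋ)=(0.347467, 0.218901)
phase 3: p=1.0017, T=0.399, ωT=1.172501, cosh=1.769827, sinh=1.460235; start (x,ẋ)=(0.347467, 0.218901) → end (x,ẋ)=(-0.047404, -2.419927)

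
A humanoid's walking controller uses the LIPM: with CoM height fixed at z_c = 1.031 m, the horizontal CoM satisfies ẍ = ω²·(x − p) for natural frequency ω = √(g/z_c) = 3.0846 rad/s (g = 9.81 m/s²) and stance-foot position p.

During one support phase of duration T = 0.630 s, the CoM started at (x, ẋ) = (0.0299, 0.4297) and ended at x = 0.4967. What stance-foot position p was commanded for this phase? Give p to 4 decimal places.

p = 0.0336

ωT = 3.0846·0.630 = 1.943298; cosh(ωT) = 3.562485, sinh(ωT) = 3.419254
x(T) = p + (x₀−p)·cosh(ωT) + (ẋ₀/ω)·sinh(ωT) ⇒ p·(1 − cosh) = x(T) − x₀·cosh − (ẋ₀/ω)·sinh
numerator   = 0.4967 − (0.0299)·3.562485 − (0.4297/3.0846)·3.419254 = -0.086137
denominator = 1 − 3.562485 = -2.562485
p = -0.086137 / -2.562485 = 0.0336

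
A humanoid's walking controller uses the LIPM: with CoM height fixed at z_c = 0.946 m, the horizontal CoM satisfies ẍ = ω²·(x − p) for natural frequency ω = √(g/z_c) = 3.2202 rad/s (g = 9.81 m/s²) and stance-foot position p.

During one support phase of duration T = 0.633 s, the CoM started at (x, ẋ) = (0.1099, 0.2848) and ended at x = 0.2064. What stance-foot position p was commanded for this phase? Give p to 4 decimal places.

p = 0.1916

ωT = 3.2202·0.633 = 2.038387; cosh(ωT) = 3.904225, sinh(ωT) = 3.773986
x(T) = p + (x₀−p)·cosh(ωT) + (ẋ₀/ω)·sinh(ωT) ⇒ p·(1 − cosh) = x(T) − x₀·cosh − (ẋ₀/ω)·sinh
numerator   = 0.2064 − (0.1099)·3.904225 − (0.2848/3.2202)·3.773986 = -0.556452
denominator = 1 − 3.904225 = -2.904225
p = -0.556452 / -2.904225 = 0.1916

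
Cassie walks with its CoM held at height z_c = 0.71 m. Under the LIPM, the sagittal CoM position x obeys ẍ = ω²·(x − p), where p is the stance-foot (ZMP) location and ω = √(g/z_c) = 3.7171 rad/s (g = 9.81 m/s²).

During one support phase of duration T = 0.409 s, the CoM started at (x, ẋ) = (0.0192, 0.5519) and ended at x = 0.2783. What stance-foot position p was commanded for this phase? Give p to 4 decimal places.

p = 0.0652

ωT = 3.7171·0.409 = 1.520294; cosh(ωT) = 2.396108, sinh(ωT) = 2.177461
x(T) = p + (x₀−p)·cosh(ωT) + (ẋ₀/ω)·sinh(ωT) ⇒ p·(1 − cosh) = x(T) − x₀·cosh − (ẋ₀/ω)·sinh
numerator   = 0.2783 − (0.0192)·2.396108 − (0.5519/3.7171)·2.177461 = -0.091006
denominator = 1 − 2.396108 = -1.396108
p = -0.091006 / -1.396108 = 0.0652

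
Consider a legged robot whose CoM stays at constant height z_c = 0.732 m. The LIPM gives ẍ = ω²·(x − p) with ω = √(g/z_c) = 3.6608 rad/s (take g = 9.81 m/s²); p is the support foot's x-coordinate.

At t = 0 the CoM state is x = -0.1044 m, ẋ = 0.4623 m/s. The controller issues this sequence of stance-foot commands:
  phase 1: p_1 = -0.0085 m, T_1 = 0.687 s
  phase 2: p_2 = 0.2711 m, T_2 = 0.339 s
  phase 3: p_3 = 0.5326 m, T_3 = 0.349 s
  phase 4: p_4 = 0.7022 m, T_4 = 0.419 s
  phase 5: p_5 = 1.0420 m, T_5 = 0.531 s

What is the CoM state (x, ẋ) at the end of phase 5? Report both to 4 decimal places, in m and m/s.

phase 1: p=-0.0085, T=0.687, ωT=2.514970, cosh=6.223549, sinh=6.142684; start (x,ẋ)=(-0.104400, 0.462300) → end (x,ẋ)=(0.170384, 0.720630)
phase 2: p=0.2711, T=0.339, ωT=1.241011, cosh=1.874101, sinh=1.585009; start (x,ẋ)=(0.170384, 0.720630) → end (x,ẋ)=(0.394357, 0.766136)
phase 3: p=0.5326, T=0.349, ωT=1.277619, cosh=1.933394, sinh=1.654693; start (x,ẋ)=(0.394357, 0.766136) → end (x,ẋ)=(0.611618, 0.643836)
phase 4: p=0.7022, T=0.419, ωT=1.533875, cosh=2.425903, sinh=2.210205; start (x,ẋ)=(0.611618, 0.643836) → end (x,ẋ)=(0.871173, 0.828975)
phase 5: p=1.0420, T=0.531, ωT=1.943885, cosh=3.564492, sinh=3.421345; start (x,ẋ)=(0.871173, 0.828975) → end (x,ẋ)=(1.207838, 0.815286)

x = 1.2078, ẋ = 0.8153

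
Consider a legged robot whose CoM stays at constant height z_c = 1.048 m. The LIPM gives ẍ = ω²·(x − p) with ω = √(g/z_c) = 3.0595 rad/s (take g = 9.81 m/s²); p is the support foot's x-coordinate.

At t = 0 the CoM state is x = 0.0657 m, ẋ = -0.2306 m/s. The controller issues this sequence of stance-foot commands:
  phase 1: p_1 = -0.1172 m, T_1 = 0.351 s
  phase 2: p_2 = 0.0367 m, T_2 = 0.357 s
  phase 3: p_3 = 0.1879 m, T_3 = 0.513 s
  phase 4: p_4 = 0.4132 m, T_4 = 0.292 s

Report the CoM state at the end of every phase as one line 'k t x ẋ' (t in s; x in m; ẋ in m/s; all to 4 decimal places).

phase 1: p=-0.1172, T=0.351, ωT=1.073884, cosh=1.634203, sinh=1.292524; start (x,ẋ)=(0.065700, -0.230600) → end (x,ẋ)=(0.084276, 0.346427)
phase 2: p=0.0367, T=0.357, ωT=1.092241, cosh=1.658206, sinh=1.322742; start (x,ẋ)=(0.084276, 0.346427) → end (x,ẋ)=(0.265364, 0.766983)
phase 3: p=0.1879, T=0.513, ωT=1.569524, cosh=2.506251, sinh=2.298107; start (x,ẋ)=(0.265364, 0.766983) → end (x,ẋ)=(0.958155, 2.466908)
phase 4: p=0.4132, T=0.292, ωT=0.893374, cosh=1.426316, sinh=1.017044; start (x,ẋ)=(0.958155, 2.466908) → end (x,ẋ)=(2.010532, 5.214298)

1 0.3510 0.0843 0.3464
2 0.7080 0.2654 0.7670
3 1.2210 0.9582 2.4669
4 1.5130 2.0105 5.2143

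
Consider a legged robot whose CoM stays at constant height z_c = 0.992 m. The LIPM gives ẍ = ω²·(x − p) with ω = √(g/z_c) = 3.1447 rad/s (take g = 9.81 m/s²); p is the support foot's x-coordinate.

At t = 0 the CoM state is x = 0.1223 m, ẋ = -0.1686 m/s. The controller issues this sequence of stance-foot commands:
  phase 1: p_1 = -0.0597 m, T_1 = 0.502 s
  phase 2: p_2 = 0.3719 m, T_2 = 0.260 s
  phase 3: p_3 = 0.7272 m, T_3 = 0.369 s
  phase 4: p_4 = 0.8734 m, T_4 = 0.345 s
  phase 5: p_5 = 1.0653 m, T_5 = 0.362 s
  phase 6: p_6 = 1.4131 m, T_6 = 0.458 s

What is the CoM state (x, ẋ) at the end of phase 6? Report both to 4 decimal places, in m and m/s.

phase 1: p=-0.0597, T=0.502, ωT=1.578639, cosh=2.527305, sinh=2.321050; start (x,ẋ)=(0.122300, -0.168600) → end (x,ẋ)=(0.275829, 0.902315)
phase 2: p=0.3719, T=0.260, ωT=0.817622, cosh=1.353294, sinh=0.911813; start (x,ẋ)=(0.275829, 0.902315) → end (x,ẋ)=(0.503516, 0.945625)
phase 3: p=0.7272, T=0.369, ωT=1.160394, cosh=1.752277, sinh=1.438914; start (x,ẋ)=(0.503516, 0.945625) → end (x,ẋ)=(0.767931, 0.644836)
phase 4: p=0.8734, T=0.345, ωT=1.084921, cosh=1.648568, sinh=1.310640; start (x,ẋ)=(0.767931, 0.644836) → end (x,ẋ)=(0.968280, 0.628358)
phase 5: p=1.0653, T=0.362, ωT=1.138381, cosh=1.721024, sinh=1.400687; start (x,ẋ)=(0.968280, 0.628358) → end (x,ẋ)=(1.178205, 0.654072)
phase 6: p=1.4131, T=0.458, ωT=1.440273, cosh=2.229355, sinh=1.992492; start (x,ẋ)=(1.178205, 0.654072) → end (x,ẋ)=(1.303857, -0.013645)

x = 1.3039, ẋ = -0.0136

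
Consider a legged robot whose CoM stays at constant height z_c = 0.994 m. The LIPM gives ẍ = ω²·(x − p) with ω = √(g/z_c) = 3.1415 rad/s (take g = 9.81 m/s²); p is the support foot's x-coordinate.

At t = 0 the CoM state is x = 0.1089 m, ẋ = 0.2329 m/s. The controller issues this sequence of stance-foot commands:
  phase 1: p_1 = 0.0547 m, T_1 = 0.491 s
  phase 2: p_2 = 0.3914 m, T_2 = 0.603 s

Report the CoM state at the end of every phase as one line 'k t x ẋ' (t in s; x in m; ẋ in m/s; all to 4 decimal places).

phase 1: p=0.0547, T=0.491, ωT=1.542477, cosh=2.445004, sinh=2.231153; start (x,ẋ)=(0.108900, 0.232900) → end (x,ẋ)=(0.352629, 0.949338)
phase 2: p=0.3914, T=0.603, ωT=1.894324, cosh=3.399238, sinh=3.248818; start (x,ẋ)=(0.352629, 0.949338) → end (x,ẋ)=(1.241378, 2.831325)

1 0.4910 0.3526 0.9493
2 1.0940 1.2414 2.8313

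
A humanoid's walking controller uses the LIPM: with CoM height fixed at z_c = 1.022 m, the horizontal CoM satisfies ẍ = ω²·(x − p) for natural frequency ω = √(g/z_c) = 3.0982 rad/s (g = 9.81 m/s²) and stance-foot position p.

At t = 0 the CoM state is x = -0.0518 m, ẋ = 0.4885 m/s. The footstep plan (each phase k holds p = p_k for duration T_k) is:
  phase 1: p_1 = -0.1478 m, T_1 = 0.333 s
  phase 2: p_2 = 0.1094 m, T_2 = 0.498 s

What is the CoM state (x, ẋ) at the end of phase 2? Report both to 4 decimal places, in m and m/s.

x = 1.1428, ẋ = 3.3866

phase 1: p=-0.1478, T=0.333, ωT=1.031701, cosh=1.581117, sinh=1.224717; start (x,ẋ)=(-0.051800, 0.488500) → end (x,ẋ)=(0.197091, 1.136640)
phase 2: p=0.1094, T=0.498, ωT=1.542904, cosh=2.445957, sinh=2.232197; start (x,ẋ)=(0.197091, 1.136640) → end (x,ẋ)=(1.142817, 3.386624)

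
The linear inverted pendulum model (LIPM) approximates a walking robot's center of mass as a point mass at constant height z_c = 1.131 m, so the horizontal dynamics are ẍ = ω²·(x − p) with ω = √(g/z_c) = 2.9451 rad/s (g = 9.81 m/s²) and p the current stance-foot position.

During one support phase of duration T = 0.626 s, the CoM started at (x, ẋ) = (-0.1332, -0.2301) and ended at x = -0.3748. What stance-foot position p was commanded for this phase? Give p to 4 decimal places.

p = -0.1328

ωT = 2.9451·0.626 = 1.843633; cosh(ωT) = 3.238847, sinh(ωT) = 3.080606
x(T) = p + (x₀−p)·cosh(ωT) + (ẋ₀/ω)·sinh(ωT) ⇒ p·(1 − cosh) = x(T) − x₀·cosh − (ẋ₀/ω)·sinh
numerator   = -0.3748 − (-0.1332)·3.238847 − (-0.2301/2.9451)·3.080606 = 0.297301
denominator = 1 − 3.238847 = -2.238847
p = 0.297301 / -2.238847 = -0.1328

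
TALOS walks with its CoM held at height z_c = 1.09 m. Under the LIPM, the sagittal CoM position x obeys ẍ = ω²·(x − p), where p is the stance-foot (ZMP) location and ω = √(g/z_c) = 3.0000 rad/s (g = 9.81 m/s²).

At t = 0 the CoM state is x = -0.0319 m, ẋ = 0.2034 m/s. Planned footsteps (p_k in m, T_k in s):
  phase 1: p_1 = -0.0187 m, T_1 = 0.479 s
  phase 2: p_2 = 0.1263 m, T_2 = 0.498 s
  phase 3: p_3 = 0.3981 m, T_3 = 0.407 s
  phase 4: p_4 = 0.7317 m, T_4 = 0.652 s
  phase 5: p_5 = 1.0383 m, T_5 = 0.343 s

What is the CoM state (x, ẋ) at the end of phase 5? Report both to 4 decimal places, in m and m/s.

x = 0.7922, ẋ = -0.3453

phase 1: p=-0.0187, T=0.479, ωT=1.437000, cosh=2.222846, sinh=1.985207; start (x,ẋ)=(-0.031900, 0.203400) → end (x,ẋ)=(0.086555, 0.373513)
phase 2: p=0.1263, T=0.498, ωT=1.494000, cosh=2.339676, sinh=2.115203; start (x,ẋ)=(0.086555, 0.373513) → end (x,ẋ)=(0.296662, 0.621695)
phase 3: p=0.3981, T=0.407, ωT=1.221000, cosh=1.842756, sinh=1.547821; start (x,ẋ)=(0.296662, 0.621695) → end (x,ẋ)=(0.531933, 0.674611)
phase 4: p=0.7317, T=0.652, ωT=1.956000, cosh=3.606205, sinh=3.464782; start (x,ẋ)=(0.531933, 0.674611) → end (x,ẋ)=(0.790425, 0.356336)
phase 5: p=1.0383, T=0.343, ωT=1.029000, cosh=1.577815, sinh=1.220451; start (x,ẋ)=(0.790425, 0.356336) → end (x,ẋ)=(0.792163, -0.345324)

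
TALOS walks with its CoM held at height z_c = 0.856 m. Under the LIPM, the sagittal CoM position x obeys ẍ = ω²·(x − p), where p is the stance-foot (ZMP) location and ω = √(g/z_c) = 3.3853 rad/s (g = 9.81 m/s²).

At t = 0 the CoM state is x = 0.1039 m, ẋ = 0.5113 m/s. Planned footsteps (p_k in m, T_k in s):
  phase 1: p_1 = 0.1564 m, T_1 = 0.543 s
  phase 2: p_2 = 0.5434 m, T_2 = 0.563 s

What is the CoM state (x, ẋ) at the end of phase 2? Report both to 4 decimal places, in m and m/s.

phase 1: p=0.1564, T=0.543, ωT=1.838218, cosh=3.222214, sinh=3.063113; start (x,ẋ)=(0.103900, 0.511300) → end (x,ẋ)=(0.449872, 1.103116)
phase 2: p=0.5434, T=0.563, ωT=1.905924, cosh=3.437152, sinh=3.288467; start (x,ẋ)=(0.449872, 1.103116) → end (x,ẋ)=(1.293493, 2.750385)

x = 1.2935, ẋ = 2.7504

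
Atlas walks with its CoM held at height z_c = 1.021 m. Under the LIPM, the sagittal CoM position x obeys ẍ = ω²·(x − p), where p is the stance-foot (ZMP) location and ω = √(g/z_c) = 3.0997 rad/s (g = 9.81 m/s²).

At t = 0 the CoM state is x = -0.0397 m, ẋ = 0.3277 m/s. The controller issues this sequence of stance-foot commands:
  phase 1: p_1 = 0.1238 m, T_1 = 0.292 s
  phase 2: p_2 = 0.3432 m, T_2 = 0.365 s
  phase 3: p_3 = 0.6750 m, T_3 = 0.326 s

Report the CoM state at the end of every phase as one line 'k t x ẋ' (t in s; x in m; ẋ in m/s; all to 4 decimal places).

phase 1: p=0.1238, T=0.292, ωT=0.905112, cosh=1.438353, sinh=1.033857; start (x,ẋ)=(-0.039700, 0.327700) → end (x,ẋ)=(-0.002071, -0.052611)
phase 2: p=0.3432, T=0.365, ωT=1.131390, cosh=1.711274, sinh=1.388690; start (x,ẋ)=(-0.002071, -0.052611) → end (x,ẋ)=(-0.271224, -1.576261)
phase 3: p=0.6750, T=0.326, ωT=1.010502, cosh=1.555508, sinh=1.191472; start (x,ẋ)=(-0.271224, -1.576261) → end (x,ẋ)=(-1.402748, -5.946488)

1 0.2920 -0.0021 -0.0526
2 0.6570 -0.2712 -1.5763
3 0.9830 -1.4027 -5.9465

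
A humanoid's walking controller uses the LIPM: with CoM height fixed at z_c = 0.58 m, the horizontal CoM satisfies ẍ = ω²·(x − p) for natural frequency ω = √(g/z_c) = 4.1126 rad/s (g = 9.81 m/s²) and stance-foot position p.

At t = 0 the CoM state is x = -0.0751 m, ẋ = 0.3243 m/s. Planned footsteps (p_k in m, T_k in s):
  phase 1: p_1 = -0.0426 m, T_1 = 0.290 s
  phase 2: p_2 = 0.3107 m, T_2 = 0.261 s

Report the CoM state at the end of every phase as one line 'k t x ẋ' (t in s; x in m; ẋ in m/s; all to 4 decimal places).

phase 1: p=-0.0426, T=0.290, ωT=1.192654, cosh=1.799616, sinh=1.496201; start (x,ẋ)=(-0.075100, 0.324300) → end (x,ẋ)=(0.016896, 0.383634)
phase 2: p=0.3107, T=0.261, ωT=1.073389, cosh=1.633562, sinh=1.291714; start (x,ẋ)=(0.016896, 0.383634) → end (x,ẋ)=(-0.048753, -0.934087)

1 0.2900 0.0169 0.3836
2 0.5510 -0.0488 -0.9341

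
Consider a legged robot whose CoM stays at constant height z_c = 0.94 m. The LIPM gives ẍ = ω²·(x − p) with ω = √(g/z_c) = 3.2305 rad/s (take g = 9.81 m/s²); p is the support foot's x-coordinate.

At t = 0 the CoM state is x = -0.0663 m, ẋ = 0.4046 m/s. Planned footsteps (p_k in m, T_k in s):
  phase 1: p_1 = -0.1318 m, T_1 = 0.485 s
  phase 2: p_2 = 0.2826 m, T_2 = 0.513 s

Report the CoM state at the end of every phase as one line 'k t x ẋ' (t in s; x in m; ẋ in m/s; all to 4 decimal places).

1 0.4850 0.3189 1.4963
2 0.9980 1.5518 4.3631

phase 1: p=-0.1318, T=0.485, ωT=1.566793, cosh=2.499985, sinh=2.291271; start (x,ẋ)=(-0.066300, 0.404600) → end (x,ẋ)=(0.318916, 1.496322)
phase 2: p=0.2826, T=0.513, ωT=1.657247, cosh=2.717756, sinh=2.527093; start (x,ẋ)=(0.318916, 1.496322) → end (x,ẋ)=(1.551813, 4.363116)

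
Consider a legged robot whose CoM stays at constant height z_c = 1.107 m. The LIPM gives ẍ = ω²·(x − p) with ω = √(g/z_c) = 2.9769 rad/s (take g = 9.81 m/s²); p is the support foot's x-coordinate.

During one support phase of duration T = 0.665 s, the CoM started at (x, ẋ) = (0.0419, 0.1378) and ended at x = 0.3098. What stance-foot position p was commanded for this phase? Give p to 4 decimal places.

ωT = 2.9769·0.665 = 1.979639; cosh(ωT) = 3.689122, sinh(ωT) = 3.551003
x(T) = p + (x₀−p)·cosh(ωT) + (ẋ₀/ω)·sinh(ωT) ⇒ p·(1 − cosh) = x(T) − x₀·cosh − (ẋ₀/ω)·sinh
numerator   = 0.3098 − (0.0419)·3.689122 − (0.1378/2.9769)·3.551003 = -0.009149
denominator = 1 − 3.689122 = -2.689122
p = -0.009149 / -2.689122 = 0.0034

p = 0.0034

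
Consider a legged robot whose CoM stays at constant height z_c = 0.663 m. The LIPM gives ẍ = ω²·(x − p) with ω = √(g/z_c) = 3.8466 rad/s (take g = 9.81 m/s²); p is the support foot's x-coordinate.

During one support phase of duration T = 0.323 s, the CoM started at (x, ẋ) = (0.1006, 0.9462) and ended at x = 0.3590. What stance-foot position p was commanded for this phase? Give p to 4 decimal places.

p = 0.2514

ωT = 3.8466·0.323 = 1.242452; cosh(ωT) = 1.876386, sinh(ωT) = 1.587710
x(T) = p + (x₀−p)·cosh(ωT) + (ẋ₀/ω)·sinh(ωT) ⇒ p·(1 − cosh) = x(T) − x₀·cosh − (ẋ₀/ω)·sinh
numerator   = 0.3590 − (0.1006)·1.876386 − (0.9462/3.8466)·1.587710 = -0.220315
denominator = 1 − 1.876386 = -0.876386
p = -0.220315 / -0.876386 = 0.2514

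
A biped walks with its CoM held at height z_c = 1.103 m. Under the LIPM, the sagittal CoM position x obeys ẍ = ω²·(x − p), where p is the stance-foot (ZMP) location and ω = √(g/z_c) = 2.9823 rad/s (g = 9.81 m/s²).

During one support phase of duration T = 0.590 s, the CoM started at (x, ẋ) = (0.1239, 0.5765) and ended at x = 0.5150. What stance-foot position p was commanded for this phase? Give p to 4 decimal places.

ωT = 2.9823·0.590 = 1.759557; cosh(ωT) = 2.990992, sinh(ωT) = 2.818871
x(T) = p + (x₀−p)·cosh(ωT) + (ẋ₀/ω)·sinh(ωT) ⇒ p·(1 − cosh) = x(T) − x₀·cosh − (ẋ₀/ω)·sinh
numerator   = 0.5150 − (0.1239)·2.990992 − (0.5765/2.9823)·2.818871 = -0.400492
denominator = 1 − 2.990992 = -1.990992
p = -0.400492 / -1.990992 = 0.2012

p = 0.2012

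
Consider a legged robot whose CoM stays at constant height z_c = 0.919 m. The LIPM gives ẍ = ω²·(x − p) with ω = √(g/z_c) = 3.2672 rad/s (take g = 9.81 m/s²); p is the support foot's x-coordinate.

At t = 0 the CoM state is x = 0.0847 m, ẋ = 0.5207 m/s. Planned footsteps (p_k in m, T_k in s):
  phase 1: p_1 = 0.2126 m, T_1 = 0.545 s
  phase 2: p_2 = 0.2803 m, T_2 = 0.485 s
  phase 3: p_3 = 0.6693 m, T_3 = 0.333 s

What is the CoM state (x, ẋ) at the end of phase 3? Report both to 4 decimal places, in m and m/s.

phase 1: p=0.2126, T=0.545, ωT=1.780624, cosh=3.051045, sinh=2.882512; start (x,ẋ)=(0.084700, 0.520700) → end (x,ẋ)=(0.281763, 0.384150)
phase 2: p=0.2803, T=0.485, ωT=1.584592, cosh=2.541166, sinh=2.336135; start (x,ẋ)=(0.281763, 0.384150) → end (x,ẋ)=(0.558695, 0.987354)
phase 3: p=0.6693, T=0.333, ωT=1.087978, cosh=1.652581, sinh=1.315684; start (x,ẋ)=(0.558695, 0.987354) → end (x,ẋ)=(0.884118, 1.156235)

x = 0.8841, ẋ = 1.1562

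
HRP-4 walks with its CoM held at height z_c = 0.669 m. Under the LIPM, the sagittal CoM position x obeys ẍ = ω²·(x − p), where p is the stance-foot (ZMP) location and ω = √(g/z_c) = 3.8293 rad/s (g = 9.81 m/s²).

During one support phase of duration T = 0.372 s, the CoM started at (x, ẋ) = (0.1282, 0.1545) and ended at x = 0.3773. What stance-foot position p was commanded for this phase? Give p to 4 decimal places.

p = -0.0138

ωT = 3.8293·0.372 = 1.424500; cosh(ωT) = 2.198203, sinh(ωT) = 1.957574
x(T) = p + (x₀−p)·cosh(ωT) + (ẋ₀/ω)·sinh(ωT) ⇒ p·(1 − cosh) = x(T) − x₀·cosh − (ẋ₀/ω)·sinh
numerator   = 0.3773 − (0.1282)·2.198203 − (0.1545/3.8293)·1.957574 = 0.016508
denominator = 1 − 2.198203 = -1.198203
p = 0.016508 / -1.198203 = -0.0138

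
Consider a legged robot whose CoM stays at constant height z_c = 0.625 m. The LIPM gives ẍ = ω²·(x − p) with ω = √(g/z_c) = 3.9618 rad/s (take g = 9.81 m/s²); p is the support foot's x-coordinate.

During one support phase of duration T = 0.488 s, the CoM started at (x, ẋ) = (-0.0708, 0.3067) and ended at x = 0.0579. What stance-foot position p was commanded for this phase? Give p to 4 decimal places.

p = -0.0181

ωT = 3.9618·0.488 = 1.933358; cosh(ωT) = 3.528674, sinh(ωT) = 3.384013
x(T) = p + (x₀−p)·cosh(ωT) + (ẋ₀/ω)·sinh(ωT) ⇒ p·(1 − cosh) = x(T) − x₀·cosh − (ẋ₀/ω)·sinh
numerator   = 0.0579 − (-0.0708)·3.528674 − (0.3067/3.9618)·3.384013 = 0.045759
denominator = 1 − 3.528674 = -2.528674
p = 0.045759 / -2.528674 = -0.0181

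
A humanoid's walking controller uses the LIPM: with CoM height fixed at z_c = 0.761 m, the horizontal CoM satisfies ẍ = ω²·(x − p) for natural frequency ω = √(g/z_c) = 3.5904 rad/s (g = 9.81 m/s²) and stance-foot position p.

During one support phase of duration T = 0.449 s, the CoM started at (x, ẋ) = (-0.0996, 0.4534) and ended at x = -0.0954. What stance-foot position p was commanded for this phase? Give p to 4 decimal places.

p = 0.0870

ωT = 3.5904·0.449 = 1.612090; cosh(ωT) = 2.606373, sinh(ωT) = 2.406903
x(T) = p + (x₀−p)·cosh(ωT) + (ẋ₀/ω)·sinh(ωT) ⇒ p·(1 − cosh) = x(T) − x₀·cosh − (ẋ₀/ω)·sinh
numerator   = -0.0954 − (-0.0996)·2.606373 − (0.4534/3.5904)·2.406903 = -0.139752
denominator = 1 − 2.606373 = -1.606373
p = -0.139752 / -1.606373 = 0.0870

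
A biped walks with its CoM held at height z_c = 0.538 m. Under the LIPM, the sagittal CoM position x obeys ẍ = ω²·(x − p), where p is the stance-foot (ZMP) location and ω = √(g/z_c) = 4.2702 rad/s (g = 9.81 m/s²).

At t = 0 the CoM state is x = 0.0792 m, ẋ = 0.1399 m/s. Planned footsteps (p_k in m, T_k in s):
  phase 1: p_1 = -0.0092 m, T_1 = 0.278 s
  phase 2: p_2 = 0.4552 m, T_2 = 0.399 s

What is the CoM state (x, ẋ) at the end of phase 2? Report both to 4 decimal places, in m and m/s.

x = 0.2296, ẋ = -0.6155

phase 1: p=-0.0092, T=0.278, ωT=1.187116, cosh=1.791357, sinh=1.486257; start (x,ẋ)=(0.079200, 0.139900) → end (x,ẋ)=(0.197849, 0.811651)
phase 2: p=0.4552, T=0.399, ωT=1.703810, cosh=2.838415, sinh=2.656426; start (x,ẋ)=(0.197849, 0.811651) → end (x,ẋ)=(0.229646, -0.615455)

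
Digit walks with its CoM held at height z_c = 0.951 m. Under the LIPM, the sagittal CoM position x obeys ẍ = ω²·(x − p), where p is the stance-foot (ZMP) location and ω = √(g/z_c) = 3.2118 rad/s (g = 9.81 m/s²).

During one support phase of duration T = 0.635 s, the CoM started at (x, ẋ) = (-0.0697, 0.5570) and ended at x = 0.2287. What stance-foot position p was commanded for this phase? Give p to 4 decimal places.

p = 0.0530

ωT = 3.2118·0.635 = 2.039493; cosh(ωT) = 3.908403, sinh(ωT) = 3.778308
x(T) = p + (x₀−p)·cosh(ωT) + (ẋ₀/ω)·sinh(ωT) ⇒ p·(1 − cosh) = x(T) − x₀·cosh − (ẋ₀/ω)·sinh
numerator   = 0.2287 − (-0.0697)·3.908403 − (0.5570/3.2118)·3.778308 = -0.154130
denominator = 1 − 3.908403 = -2.908403
p = -0.154130 / -2.908403 = 0.0530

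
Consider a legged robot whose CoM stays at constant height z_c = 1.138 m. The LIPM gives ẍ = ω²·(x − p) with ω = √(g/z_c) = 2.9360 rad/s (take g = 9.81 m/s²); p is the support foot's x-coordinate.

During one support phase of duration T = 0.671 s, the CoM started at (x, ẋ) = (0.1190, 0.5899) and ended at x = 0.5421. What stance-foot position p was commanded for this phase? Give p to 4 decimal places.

p = 0.2257

ωT = 2.9360·0.671 = 1.970056; cosh(ωT) = 3.655264, sinh(ωT) = 3.515815
x(T) = p + (x₀−p)·cosh(ωT) + (ẋ₀/ω)·sinh(ωT) ⇒ p·(1 − cosh) = x(T) − x₀·cosh − (ẋ₀/ω)·sinh
numerator   = 0.5421 − (0.1190)·3.655264 − (0.5899/2.9360)·3.515815 = -0.599272
denominator = 1 − 3.655264 = -2.655264
p = -0.599272 / -2.655264 = 0.2257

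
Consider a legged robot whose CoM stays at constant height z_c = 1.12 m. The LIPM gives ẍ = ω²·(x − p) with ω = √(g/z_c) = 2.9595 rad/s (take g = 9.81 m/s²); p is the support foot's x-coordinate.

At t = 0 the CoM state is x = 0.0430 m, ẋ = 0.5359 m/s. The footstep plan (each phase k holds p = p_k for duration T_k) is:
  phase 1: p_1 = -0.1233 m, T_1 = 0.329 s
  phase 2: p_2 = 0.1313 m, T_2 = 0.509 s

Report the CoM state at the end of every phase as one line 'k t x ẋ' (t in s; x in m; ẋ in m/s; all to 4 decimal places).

phase 1: p=-0.1233, T=0.329, ωT=0.973676, cosh=1.512675, sinh=1.134983; start (x,ẋ)=(0.043000, 0.535900) → end (x,ẋ)=(0.333778, 1.369241)
phase 2: p=0.1313, T=0.509, ωT=1.506385, cosh=2.366054, sinh=2.144344; start (x,ẋ)=(0.333778, 1.369241) → end (x,ẋ)=(1.602476, 4.524664)

1 0.3290 0.3338 1.3692
2 0.8380 1.6025 4.5247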